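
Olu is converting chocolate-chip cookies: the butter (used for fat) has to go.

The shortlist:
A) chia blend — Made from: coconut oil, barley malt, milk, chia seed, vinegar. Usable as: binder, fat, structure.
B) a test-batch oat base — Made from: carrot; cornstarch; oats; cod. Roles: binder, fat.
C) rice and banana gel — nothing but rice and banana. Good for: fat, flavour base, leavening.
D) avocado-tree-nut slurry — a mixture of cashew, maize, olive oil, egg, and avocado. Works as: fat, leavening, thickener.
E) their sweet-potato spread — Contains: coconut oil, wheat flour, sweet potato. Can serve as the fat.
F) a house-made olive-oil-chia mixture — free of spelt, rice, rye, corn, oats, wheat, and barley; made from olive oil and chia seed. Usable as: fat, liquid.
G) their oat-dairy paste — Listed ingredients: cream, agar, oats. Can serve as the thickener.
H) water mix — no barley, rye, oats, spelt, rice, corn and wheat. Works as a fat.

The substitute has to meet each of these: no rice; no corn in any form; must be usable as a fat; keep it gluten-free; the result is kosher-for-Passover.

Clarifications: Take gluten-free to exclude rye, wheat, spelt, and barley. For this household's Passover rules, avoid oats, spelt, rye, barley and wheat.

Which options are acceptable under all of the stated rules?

F, H

A: has barley malt, so not gluten-free; has barley malt, so not kosher-for-Passover — out
B: has oats, so not kosher-for-Passover; has cornstarch, so not corn-free — out
C: has rice, so not rice-free — no
D: has maize, so not corn-free — no
E: has wheat flour, so not gluten-free; has wheat flour, so not kosher-for-Passover — no
F: works as a fat, no corn, kosher-for-Passover — keep
G: not usable as a fat; has oats, so not kosher-for-Passover — reject
H: gluten-free, no corn — keep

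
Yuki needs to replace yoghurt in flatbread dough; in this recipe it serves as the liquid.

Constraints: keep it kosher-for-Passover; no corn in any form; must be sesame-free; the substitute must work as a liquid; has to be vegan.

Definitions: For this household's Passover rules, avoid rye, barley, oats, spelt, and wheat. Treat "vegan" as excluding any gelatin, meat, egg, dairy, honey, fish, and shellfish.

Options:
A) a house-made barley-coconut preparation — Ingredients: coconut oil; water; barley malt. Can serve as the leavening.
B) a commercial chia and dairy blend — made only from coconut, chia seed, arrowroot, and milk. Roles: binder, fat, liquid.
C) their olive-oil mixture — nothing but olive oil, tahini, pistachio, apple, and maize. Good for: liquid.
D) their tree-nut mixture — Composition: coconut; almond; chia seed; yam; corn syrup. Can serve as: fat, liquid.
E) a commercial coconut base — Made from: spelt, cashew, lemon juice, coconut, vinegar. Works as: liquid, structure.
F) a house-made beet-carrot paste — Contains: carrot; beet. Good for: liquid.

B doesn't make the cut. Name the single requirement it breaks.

usable as a liquid: satisfied
kosher-for-Passover: satisfied
vegan: has milk — fails
sesame-free: satisfied
corn-free: satisfied

vegan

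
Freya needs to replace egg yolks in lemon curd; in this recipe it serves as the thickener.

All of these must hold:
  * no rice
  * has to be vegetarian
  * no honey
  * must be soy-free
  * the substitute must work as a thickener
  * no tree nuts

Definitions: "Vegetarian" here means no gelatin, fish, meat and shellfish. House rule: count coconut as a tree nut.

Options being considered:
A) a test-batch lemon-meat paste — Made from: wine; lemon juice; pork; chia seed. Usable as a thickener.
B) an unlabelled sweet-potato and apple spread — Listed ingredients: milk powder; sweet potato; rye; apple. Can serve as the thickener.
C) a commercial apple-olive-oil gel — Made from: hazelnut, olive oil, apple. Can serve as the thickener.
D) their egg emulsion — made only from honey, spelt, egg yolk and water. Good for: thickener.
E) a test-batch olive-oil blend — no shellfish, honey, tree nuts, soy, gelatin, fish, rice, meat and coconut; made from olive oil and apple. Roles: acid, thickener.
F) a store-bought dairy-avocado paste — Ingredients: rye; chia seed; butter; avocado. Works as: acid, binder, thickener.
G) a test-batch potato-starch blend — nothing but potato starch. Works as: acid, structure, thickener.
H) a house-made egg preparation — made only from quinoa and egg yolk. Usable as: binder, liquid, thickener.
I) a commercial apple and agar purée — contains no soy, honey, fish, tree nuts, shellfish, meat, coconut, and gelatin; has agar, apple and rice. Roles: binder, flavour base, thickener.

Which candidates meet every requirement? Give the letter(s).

A: has pork, so not vegetarian — out
B: milk powder and rye etc. — none of it excluded — OK
C: has hazelnut, so not tree-nut-free — out
D: has honey, so not honey-free — no
E: no honey, no soy — valid
F: works as a thickener, no honey, tree-nut-free — valid
G: only potato starch; none excluded — OK
H: vegetarian, tree-nut-free — keep
I: has rice, so not rice-free — no

B, E, F, G, H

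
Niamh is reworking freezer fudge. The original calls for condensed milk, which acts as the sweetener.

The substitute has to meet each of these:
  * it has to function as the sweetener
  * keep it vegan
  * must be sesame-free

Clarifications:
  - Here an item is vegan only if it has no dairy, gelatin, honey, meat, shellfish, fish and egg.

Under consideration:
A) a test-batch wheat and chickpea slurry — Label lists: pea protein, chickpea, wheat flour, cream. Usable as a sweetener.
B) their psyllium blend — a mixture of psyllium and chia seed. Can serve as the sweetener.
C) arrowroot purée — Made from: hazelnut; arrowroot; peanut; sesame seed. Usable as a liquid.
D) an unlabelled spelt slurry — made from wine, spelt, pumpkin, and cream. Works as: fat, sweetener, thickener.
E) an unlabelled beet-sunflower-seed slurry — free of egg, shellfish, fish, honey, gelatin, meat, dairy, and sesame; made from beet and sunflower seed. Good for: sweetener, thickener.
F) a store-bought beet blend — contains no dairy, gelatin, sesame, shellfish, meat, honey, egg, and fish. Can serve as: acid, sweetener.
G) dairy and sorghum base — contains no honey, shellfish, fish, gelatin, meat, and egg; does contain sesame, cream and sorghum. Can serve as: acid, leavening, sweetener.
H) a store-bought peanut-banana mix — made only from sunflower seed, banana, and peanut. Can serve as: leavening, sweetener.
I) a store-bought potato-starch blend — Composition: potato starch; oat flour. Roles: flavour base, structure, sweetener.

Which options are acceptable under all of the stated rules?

A: has cream, so not vegan — no
B: vegan, no sesame — valid
C: not usable as a sweetener; has sesame seed, so not sesame-free — out
D: has cream, so not vegan — no
E: no sesame, vegan — OK
F: works as a sweetener, no sesame, vegan — OK
G: has cream, so not vegan; has sesame, so not sesame-free — reject
H: all constraints satisfied — OK
I: works as a sweetener, no sesame, vegan — valid

B, E, F, H, I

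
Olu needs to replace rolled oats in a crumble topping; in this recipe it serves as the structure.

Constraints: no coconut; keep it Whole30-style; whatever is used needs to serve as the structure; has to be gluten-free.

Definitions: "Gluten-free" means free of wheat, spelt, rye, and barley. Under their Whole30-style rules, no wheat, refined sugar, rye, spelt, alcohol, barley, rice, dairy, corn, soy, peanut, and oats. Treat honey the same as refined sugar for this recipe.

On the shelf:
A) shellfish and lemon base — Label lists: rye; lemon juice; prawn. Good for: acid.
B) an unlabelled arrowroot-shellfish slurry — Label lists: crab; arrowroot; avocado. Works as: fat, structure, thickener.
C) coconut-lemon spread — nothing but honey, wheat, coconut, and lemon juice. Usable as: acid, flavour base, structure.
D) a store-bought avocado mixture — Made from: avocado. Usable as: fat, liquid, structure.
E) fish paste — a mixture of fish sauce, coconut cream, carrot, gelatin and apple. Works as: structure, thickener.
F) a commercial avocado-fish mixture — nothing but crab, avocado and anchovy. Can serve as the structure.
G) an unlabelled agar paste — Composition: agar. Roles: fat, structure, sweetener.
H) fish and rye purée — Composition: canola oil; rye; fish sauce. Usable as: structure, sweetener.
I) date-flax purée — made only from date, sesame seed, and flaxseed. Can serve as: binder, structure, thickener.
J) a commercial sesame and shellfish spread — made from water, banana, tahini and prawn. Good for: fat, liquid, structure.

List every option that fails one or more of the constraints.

A, C, E, H

A: not usable as a structure; has rye, so not gluten-free (and 1 more) — reject
B: nothing on the exclusion list — OK
C: has wheat, so not gluten-free; has honey, so not Whole30-style (and 1 more) — no
D: only avocado; none excluded — OK
E: has coconut cream, so not coconut-free — reject
F: only anchovy, crab and avocado; none excluded — valid
G: works as a structure, gluten-free, no coconut — valid
H: has rye, so not gluten-free; has rye, so not Whole30-style — reject
I: only sesame seed, flaxseed, and date; none excluded — keep
J: works as a structure, Whole30-style, gluten-free — keep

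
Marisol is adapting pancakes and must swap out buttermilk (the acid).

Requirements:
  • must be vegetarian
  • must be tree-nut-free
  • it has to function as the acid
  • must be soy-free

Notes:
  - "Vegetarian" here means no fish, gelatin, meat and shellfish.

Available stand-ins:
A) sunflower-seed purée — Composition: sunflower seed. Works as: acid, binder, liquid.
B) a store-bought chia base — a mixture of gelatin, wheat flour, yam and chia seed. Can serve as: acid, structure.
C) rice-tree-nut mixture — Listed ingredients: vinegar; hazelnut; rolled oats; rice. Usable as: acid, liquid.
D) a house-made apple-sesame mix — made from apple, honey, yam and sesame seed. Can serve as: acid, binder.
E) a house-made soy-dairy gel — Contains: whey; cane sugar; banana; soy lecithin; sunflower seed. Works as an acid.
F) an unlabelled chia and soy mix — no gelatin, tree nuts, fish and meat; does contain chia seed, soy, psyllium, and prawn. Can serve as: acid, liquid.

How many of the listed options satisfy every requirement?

2

A: no soy, vegetarian — keep
B: has gelatin, so not vegetarian — reject
C: has hazelnut, so not tree-nut-free — no
D: works as an acid, vegetarian, no tree nuts — valid
E: has soy lecithin, so not soy-free — no
F: has prawn, so not vegetarian; has soy, so not soy-free — reject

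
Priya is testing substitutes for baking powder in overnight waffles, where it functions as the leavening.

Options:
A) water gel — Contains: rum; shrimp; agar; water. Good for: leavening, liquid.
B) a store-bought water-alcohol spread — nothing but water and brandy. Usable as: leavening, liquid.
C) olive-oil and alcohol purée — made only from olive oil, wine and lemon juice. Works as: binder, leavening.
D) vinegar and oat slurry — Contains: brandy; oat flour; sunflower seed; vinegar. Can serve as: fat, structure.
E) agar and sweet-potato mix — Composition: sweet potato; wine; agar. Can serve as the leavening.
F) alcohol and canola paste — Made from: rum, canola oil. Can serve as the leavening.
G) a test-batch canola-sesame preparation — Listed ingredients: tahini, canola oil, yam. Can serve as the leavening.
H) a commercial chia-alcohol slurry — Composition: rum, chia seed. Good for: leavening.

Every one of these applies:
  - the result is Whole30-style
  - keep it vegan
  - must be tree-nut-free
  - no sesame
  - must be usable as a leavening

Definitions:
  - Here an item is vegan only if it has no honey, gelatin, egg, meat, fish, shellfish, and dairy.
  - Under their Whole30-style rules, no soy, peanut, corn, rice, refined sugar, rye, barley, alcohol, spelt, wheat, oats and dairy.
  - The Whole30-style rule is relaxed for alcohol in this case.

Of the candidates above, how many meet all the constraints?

5

A: has shrimp, so not vegan — out
B: alcohol is permitted under the Whole30-style carve-out; nothing else excluded — keep
C: alcohol is permitted under the Whole30-style carve-out; nothing else excluded — keep
D: not usable as a leavening; has oat flour, so not Whole30-style — no
E: alcohol is permitted under the Whole30-style carve-out; nothing else excluded — keep
F: alcohol is permitted under the Whole30-style carve-out; nothing else excluded — OK
G: has tahini, so not sesame-free — no
H: alcohol is permitted under the Whole30-style carve-out; nothing else excluded — valid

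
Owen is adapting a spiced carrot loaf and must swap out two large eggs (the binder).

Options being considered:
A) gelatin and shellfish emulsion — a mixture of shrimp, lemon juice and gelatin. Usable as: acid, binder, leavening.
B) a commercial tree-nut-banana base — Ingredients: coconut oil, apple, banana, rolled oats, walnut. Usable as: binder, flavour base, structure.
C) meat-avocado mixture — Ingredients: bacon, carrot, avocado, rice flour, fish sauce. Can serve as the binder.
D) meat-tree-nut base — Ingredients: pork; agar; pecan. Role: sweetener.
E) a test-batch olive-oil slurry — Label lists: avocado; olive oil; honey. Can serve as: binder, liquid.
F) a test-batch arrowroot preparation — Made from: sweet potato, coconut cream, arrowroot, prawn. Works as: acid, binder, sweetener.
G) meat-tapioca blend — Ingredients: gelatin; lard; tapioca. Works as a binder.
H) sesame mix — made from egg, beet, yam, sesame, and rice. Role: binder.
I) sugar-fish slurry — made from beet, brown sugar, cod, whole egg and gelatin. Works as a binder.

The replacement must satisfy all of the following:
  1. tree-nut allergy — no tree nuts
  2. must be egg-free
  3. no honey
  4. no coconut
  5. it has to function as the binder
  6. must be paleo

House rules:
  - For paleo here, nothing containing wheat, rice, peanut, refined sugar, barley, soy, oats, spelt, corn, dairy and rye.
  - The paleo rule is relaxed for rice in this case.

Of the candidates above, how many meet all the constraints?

3

A: only gelatin, shrimp and lemon juice; none excluded — OK
B: has rolled oats, so not paleo; has walnut, so not tree-nut-free (and 1 more) — reject
C: rice is permitted under the paleo carve-out; nothing else excluded — valid
D: not usable as a binder; has pecan, so not tree-nut-free — out
E: has honey, so not honey-free — out
F: has coconut cream, so not coconut-free — reject
G: works as a binder, no honey, no tree nuts — keep
H: has egg, so not egg-free — out
I: has brown sugar, so not paleo; has whole egg, so not egg-free — reject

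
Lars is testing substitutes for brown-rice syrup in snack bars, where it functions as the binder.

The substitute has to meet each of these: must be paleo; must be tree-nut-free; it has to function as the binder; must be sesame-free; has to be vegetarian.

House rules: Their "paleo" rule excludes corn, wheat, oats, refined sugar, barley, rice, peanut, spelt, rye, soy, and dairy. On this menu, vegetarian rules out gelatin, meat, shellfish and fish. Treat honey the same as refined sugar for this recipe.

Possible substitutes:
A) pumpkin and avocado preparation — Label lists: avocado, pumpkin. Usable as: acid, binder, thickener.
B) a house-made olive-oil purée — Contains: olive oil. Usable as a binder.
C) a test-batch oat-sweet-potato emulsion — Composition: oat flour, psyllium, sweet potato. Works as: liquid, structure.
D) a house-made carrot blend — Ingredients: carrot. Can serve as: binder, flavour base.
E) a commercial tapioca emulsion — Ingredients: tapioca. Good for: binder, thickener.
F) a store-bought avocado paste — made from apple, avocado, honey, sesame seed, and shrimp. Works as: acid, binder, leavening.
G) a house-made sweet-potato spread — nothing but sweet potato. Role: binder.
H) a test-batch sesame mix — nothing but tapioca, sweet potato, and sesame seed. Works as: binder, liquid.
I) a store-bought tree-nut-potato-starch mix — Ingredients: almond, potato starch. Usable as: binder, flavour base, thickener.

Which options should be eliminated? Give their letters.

C, F, H, I

A: only pumpkin and avocado; none excluded — keep
B: nothing on the exclusion list — keep
C: not usable as a binder; has oat flour, so not paleo — no
D: works as a binder, vegetarian, no sesame — keep
E: all constraints satisfied — OK
F: has honey, so not paleo; has shrimp, so not vegetarian (and 1 more) — reject
G: every rule checks out — OK
H: has sesame seed, so not sesame-free — reject
I: has almond, so not tree-nut-free — out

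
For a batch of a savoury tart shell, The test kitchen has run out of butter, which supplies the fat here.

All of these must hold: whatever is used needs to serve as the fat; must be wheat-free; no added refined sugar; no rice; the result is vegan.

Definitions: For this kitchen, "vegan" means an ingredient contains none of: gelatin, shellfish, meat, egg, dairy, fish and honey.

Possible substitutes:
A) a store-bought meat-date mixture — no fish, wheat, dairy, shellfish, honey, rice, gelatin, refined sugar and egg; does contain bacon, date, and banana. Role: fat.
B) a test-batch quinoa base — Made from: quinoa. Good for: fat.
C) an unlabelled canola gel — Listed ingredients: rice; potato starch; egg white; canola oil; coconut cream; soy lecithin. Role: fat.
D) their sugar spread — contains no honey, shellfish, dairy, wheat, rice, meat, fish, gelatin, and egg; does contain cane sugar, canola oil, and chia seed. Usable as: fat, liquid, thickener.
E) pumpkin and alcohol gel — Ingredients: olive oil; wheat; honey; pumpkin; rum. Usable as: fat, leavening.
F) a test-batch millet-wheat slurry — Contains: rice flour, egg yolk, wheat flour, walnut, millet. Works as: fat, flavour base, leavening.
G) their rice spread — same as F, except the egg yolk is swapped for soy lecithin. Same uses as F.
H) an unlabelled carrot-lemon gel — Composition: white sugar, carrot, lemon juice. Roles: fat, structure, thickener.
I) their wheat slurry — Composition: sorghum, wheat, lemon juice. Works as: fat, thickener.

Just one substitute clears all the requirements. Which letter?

A: has bacon, so not vegan — reject
B: works as a fat, vegan, no rice — keep
C: has egg white, so not vegan; has rice, so not rice-free — out
D: has cane sugar, so not no-added-sugar — out
E: has honey, so not vegan; has wheat, so not wheat-free — no
F: has egg yolk, so not vegan; has rice flour, so not rice-free (and 1 more) — out
G: has rice flour, so not rice-free; has wheat flour, so not wheat-free — no
H: has white sugar, so not no-added-sugar — out
I: has wheat, so not wheat-free — reject

B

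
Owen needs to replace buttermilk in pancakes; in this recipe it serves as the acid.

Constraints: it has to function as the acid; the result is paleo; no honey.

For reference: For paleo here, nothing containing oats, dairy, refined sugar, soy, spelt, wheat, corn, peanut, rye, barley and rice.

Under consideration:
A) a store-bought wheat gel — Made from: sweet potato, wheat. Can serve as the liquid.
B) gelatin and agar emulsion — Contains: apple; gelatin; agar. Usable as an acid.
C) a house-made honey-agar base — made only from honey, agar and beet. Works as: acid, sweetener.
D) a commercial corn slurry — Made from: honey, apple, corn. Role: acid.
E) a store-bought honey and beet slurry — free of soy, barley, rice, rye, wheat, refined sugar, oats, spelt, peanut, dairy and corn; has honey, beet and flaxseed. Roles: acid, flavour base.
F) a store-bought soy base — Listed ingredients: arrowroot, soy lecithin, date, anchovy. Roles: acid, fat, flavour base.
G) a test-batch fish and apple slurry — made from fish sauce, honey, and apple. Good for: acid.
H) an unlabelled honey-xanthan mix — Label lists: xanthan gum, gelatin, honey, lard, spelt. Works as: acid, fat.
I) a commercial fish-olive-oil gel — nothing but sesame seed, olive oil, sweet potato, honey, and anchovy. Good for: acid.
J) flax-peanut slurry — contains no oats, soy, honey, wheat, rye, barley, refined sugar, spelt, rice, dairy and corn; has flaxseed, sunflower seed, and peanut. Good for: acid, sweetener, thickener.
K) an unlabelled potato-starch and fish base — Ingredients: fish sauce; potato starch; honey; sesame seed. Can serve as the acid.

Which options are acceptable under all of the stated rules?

B

A: not usable as an acid; has wheat, so not paleo — reject
B: only gelatin, apple and agar; none excluded — keep
C: has honey, so not honey-free — no
D: has corn, so not paleo; has honey, so not honey-free — out
E: has honey, so not honey-free — no
F: has soy lecithin, so not paleo — reject
G: has honey, so not honey-free — reject
H: has spelt, so not paleo; has honey, so not honey-free — no
I: has honey, so not honey-free — reject
J: has peanut, so not paleo — reject
K: has honey, so not honey-free — out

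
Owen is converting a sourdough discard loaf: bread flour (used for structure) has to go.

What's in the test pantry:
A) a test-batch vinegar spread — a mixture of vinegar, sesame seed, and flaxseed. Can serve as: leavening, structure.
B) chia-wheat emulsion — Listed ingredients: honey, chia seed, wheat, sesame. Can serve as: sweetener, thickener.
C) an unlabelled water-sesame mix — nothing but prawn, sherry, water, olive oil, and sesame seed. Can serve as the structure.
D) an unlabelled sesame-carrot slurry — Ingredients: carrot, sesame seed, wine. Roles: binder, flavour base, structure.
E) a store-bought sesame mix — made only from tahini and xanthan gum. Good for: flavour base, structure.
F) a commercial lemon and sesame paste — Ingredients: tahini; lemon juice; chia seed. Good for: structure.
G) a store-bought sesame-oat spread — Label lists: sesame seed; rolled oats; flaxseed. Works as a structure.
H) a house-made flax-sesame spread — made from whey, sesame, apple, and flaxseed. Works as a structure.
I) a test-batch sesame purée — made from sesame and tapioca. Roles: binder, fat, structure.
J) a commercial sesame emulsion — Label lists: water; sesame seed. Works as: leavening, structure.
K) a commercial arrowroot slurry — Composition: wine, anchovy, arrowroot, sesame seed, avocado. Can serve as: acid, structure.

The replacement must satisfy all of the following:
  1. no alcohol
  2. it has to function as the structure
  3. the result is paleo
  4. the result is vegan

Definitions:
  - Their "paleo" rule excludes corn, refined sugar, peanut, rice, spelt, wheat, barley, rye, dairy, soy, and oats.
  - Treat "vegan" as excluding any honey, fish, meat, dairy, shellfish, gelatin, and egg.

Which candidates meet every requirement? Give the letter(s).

A: works as a structure, paleo, no alcohol — OK
B: not usable as a structure; has wheat, so not paleo (and 1 more) — reject
C: has prawn, so not vegan; has sherry, so not alcohol-free — out
D: has wine, so not alcohol-free — no
E: all constraints satisfied — keep
F: works as a structure, vegan, paleo — valid
G: has rolled oats, so not paleo — reject
H: has whey, so not paleo; has whey, so not vegan — no
I: every rule checks out — keep
J: vegan, paleo — OK
K: has anchovy, so not vegan; has wine, so not alcohol-free — reject

A, E, F, I, J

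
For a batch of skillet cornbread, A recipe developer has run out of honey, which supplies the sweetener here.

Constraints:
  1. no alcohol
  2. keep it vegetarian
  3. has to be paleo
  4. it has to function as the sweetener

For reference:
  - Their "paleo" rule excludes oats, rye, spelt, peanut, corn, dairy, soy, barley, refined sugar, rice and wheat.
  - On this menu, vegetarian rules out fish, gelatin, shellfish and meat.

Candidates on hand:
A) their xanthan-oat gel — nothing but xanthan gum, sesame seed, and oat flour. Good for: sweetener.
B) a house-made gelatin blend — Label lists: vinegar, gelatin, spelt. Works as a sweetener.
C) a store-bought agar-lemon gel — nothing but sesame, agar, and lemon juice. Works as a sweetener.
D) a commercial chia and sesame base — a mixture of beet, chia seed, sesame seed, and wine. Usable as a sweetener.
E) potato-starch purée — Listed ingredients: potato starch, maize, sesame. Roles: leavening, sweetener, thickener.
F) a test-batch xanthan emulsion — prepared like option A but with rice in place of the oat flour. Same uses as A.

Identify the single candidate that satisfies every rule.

C

A: has oat flour, so not paleo — out
B: has spelt, so not paleo; has gelatin, so not vegetarian — out
C: only sesame, agar, and lemon juice; none excluded — OK
D: has wine, so not alcohol-free — out
E: has maize, so not paleo — no
F: has rice, so not paleo — reject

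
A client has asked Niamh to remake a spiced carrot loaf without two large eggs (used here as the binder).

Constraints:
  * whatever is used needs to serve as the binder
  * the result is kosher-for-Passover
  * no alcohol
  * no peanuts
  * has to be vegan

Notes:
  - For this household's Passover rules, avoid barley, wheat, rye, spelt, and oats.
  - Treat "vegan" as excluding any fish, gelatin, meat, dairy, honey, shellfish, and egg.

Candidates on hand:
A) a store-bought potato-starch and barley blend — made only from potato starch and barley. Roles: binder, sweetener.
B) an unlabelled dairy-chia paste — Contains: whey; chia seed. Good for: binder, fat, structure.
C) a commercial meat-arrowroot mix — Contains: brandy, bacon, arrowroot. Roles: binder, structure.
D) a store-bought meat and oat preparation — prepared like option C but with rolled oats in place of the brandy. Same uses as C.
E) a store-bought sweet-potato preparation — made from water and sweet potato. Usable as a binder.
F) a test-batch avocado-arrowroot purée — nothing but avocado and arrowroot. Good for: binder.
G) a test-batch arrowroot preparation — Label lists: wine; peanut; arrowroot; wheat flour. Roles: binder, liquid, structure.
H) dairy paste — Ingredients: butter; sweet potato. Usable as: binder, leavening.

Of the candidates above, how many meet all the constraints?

2

A: has barley, so not kosher-for-Passover — no
B: has whey, so not vegan — reject
C: has bacon, so not vegan; has brandy, so not alcohol-free — out
D: has rolled oats, so not kosher-for-Passover; has bacon, so not vegan — out
E: only water and sweet potato; none excluded — valid
F: only avocado and arrowroot; none excluded — OK
G: has wheat flour, so not kosher-for-Passover; has wine, so not alcohol-free (and 1 more) — out
H: has butter, so not vegan — out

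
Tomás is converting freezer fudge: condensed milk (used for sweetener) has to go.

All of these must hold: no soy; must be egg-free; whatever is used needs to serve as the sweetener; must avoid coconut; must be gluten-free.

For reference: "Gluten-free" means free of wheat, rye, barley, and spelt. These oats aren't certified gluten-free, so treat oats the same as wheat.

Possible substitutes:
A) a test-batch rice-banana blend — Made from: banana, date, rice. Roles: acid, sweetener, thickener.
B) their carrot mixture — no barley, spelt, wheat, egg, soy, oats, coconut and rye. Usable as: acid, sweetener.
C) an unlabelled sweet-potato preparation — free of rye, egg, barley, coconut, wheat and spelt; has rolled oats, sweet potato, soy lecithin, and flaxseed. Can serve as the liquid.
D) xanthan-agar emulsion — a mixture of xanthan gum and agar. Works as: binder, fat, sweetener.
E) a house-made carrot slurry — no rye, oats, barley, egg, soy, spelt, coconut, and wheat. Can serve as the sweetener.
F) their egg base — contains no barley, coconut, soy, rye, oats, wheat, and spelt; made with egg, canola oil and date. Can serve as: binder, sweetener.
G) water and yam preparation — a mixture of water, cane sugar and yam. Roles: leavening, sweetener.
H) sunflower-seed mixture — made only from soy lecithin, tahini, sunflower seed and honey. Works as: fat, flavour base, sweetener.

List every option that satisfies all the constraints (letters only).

A: only rice, date, and banana; none excluded — OK
B: nothing on the exclusion list — keep
C: not usable as a sweetener; has rolled oats, so not gluten-free (and 1 more) — out
D: works as a sweetener, gluten-free, no coconut — keep
E: every rule checks out — keep
F: has egg, so not egg-free — out
G: every rule checks out — valid
H: has soy lecithin, so not soy-free — no

A, B, D, E, G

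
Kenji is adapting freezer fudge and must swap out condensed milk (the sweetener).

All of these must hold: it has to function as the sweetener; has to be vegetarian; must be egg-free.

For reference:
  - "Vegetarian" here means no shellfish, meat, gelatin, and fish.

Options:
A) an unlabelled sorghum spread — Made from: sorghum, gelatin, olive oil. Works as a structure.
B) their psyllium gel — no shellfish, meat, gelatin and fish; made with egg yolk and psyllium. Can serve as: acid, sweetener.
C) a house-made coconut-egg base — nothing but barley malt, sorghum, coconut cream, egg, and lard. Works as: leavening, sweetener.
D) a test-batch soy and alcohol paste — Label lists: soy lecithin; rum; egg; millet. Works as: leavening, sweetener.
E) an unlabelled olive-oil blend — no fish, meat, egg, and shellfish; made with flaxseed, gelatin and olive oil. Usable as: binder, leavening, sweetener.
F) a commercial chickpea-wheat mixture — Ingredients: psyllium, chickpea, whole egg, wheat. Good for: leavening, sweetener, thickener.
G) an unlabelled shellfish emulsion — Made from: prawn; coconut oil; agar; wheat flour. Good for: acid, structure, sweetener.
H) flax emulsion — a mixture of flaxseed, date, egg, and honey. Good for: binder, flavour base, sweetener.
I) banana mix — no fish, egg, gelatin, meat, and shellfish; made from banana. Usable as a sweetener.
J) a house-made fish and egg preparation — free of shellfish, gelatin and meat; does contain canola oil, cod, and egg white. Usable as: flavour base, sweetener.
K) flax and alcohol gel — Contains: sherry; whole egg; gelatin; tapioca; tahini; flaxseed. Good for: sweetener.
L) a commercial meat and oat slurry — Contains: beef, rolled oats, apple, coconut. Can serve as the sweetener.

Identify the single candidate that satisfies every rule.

A: not usable as a sweetener; has gelatin, so not vegetarian — reject
B: has egg yolk, so not egg-free — out
C: has lard, so not vegetarian; has egg, so not egg-free — out
D: has egg, so not egg-free — out
E: has gelatin, so not vegetarian — reject
F: has whole egg, so not egg-free — no
G: has prawn, so not vegetarian — out
H: has egg, so not egg-free — reject
I: no egg, vegetarian — OK
J: has cod, so not vegetarian; has egg white, so not egg-free — reject
K: has gelatin, so not vegetarian; has whole egg, so not egg-free — no
L: has beef, so not vegetarian — reject

I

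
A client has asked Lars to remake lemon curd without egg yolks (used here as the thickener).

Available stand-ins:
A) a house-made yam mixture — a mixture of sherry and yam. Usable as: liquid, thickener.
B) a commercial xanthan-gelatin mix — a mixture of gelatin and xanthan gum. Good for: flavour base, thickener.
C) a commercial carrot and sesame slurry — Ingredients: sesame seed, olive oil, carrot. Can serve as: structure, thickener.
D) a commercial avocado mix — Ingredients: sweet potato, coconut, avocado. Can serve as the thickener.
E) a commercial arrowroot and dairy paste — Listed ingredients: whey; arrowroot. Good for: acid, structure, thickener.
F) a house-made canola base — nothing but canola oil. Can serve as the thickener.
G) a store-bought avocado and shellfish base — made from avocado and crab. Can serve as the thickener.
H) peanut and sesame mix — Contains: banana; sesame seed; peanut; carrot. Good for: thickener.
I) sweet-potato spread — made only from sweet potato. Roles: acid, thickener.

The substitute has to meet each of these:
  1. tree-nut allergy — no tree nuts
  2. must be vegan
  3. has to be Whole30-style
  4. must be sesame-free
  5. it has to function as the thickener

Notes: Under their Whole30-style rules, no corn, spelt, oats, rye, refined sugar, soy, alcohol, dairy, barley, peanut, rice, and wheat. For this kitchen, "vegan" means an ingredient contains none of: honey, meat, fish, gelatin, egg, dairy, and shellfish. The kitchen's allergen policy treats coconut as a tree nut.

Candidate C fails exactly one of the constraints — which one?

usable as a thickener: satisfied
Whole30-style: satisfied
vegan: satisfied
sesame-free: has sesame seed — fails
tree-nut-free: satisfied

sesame-free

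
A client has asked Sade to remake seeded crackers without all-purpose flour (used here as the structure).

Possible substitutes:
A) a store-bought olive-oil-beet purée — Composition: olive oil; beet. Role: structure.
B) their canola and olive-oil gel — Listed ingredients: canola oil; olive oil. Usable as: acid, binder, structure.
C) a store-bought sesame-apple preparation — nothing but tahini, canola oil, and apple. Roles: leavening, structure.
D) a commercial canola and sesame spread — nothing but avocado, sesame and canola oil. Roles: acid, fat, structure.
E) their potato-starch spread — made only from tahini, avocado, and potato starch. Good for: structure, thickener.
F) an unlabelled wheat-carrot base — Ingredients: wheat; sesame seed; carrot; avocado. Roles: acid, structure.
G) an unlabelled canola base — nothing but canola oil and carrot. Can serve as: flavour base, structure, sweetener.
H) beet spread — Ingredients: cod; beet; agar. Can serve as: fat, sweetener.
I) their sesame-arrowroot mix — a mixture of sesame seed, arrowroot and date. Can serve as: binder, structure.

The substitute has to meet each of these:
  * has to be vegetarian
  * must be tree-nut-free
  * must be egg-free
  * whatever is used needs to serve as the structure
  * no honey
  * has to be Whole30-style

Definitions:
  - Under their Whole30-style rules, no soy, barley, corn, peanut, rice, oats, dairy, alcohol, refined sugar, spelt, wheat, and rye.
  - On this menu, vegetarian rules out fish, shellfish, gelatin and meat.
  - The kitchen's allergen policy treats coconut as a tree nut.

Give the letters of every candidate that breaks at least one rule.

A: only beet and olive oil; none excluded — keep
B: works as a structure, no egg, no honey — OK
C: nothing on the exclusion list — valid
D: only sesame, avocado, and canola oil; none excluded — OK
E: all constraints satisfied — valid
F: has wheat, so not Whole30-style — out
G: tree-nut-free, vegetarian — keep
H: not usable as a structure; has cod, so not vegetarian — no
I: only sesame seed, arrowroot and date; none excluded — keep

F, H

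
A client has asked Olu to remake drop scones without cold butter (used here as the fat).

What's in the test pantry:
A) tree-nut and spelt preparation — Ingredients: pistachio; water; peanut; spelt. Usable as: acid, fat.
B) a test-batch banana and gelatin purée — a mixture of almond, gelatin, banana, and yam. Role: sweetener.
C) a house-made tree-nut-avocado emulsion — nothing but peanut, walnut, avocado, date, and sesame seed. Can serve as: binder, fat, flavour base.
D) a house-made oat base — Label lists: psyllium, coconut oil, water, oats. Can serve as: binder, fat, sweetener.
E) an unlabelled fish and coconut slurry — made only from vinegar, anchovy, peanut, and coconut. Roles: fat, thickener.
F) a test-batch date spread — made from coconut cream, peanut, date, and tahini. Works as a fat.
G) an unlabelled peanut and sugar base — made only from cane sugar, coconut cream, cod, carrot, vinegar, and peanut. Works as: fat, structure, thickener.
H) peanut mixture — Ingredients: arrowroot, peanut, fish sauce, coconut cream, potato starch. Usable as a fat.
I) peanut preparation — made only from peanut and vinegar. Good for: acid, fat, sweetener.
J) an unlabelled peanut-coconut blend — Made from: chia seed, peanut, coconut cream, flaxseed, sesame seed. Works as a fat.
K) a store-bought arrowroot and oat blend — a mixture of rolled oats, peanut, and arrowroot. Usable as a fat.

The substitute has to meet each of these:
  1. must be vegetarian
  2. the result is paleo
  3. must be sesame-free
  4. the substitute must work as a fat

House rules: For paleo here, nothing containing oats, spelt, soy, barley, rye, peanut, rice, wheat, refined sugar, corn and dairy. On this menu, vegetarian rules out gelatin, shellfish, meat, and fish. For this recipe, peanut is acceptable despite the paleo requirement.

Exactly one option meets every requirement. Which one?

I

A: has spelt, so not paleo — out
B: not usable as a fat; has gelatin, so not vegetarian — out
C: has sesame seed, so not sesame-free — no
D: has oats, so not paleo — out
E: has anchovy, so not vegetarian — out
F: has tahini, so not sesame-free — out
G: has cane sugar, so not paleo; has cod, so not vegetarian — no
H: has fish sauce, so not vegetarian — reject
I: peanut is permitted under the paleo carve-out; nothing else excluded — OK
J: has sesame seed, so not sesame-free — out
K: has rolled oats, so not paleo — reject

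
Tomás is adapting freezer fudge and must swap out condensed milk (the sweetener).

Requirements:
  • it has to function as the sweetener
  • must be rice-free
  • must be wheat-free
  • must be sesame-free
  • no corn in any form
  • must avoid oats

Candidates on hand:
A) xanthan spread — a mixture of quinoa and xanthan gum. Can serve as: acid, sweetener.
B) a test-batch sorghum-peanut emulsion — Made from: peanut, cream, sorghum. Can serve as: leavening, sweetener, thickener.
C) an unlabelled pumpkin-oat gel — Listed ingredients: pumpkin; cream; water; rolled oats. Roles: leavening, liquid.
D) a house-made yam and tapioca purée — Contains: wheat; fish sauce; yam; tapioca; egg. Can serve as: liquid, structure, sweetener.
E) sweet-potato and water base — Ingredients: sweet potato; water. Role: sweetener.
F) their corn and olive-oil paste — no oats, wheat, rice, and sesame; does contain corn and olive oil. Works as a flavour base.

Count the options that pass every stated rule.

3

A: works as a sweetener, no oats, no corn — keep
B: works as a sweetener, no rice, no sesame — keep
C: not usable as a sweetener; has rolled oats, so not oat-free — no
D: has wheat, so not wheat-free — reject
E: no wheat, no sesame — valid
F: not usable as a sweetener; has corn, so not corn-free — no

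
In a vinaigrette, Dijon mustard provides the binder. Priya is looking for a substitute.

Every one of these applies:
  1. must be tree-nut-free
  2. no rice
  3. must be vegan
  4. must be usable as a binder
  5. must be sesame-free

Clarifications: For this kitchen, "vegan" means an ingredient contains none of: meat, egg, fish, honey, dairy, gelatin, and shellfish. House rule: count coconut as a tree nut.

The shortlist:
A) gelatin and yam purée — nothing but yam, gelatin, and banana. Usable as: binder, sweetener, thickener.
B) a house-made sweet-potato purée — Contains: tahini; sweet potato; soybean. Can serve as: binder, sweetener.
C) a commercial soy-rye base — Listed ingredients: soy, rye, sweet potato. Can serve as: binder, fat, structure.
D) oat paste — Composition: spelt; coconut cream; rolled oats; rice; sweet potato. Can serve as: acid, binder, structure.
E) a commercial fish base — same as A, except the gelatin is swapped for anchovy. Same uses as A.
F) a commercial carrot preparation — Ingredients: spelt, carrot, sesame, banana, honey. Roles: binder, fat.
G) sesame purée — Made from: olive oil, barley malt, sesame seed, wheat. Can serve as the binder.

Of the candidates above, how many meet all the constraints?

1

A: has gelatin, so not vegan — out
B: has tahini, so not sesame-free — out
C: nothing on the exclusion list — OK
D: has rice, so not rice-free; has coconut cream, so not tree-nut-free — reject
E: has anchovy, so not vegan — out
F: has honey, so not vegan; has sesame, so not sesame-free — out
G: has sesame seed, so not sesame-free — out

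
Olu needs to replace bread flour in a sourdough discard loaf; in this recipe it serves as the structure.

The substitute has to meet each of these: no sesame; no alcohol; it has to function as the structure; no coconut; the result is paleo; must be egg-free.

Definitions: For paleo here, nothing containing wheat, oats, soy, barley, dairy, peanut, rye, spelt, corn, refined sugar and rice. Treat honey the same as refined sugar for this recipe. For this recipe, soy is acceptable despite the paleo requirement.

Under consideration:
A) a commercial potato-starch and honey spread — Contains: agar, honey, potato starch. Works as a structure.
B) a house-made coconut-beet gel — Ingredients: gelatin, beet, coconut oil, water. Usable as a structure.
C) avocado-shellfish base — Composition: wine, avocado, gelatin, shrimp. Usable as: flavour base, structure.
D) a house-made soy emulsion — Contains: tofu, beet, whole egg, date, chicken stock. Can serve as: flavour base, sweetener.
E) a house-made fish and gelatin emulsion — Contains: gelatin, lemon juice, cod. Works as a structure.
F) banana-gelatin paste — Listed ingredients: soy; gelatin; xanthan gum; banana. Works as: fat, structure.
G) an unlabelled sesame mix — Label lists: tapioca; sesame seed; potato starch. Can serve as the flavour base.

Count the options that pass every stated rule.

A: has honey, so not paleo — reject
B: has coconut oil, so not coconut-free — out
C: has wine, so not alcohol-free — reject
D: not usable as a structure; has whole egg, so not egg-free — reject
E: nothing on the exclusion list — keep
F: soy is permitted under the paleo carve-out; nothing else excluded — OK
G: not usable as a structure; has sesame seed, so not sesame-free — reject

2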